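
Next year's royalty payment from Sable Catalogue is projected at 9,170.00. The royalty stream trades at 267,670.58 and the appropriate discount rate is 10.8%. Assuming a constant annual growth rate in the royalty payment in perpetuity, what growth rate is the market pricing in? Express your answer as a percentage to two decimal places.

P = D₁/(r−g) ⇒ g = r − D₁/P = 0.108 − 9,170.00/267,670.58 = 0.073741

7.37%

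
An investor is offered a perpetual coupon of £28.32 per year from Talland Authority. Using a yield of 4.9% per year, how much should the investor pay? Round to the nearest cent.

£577.96

Level perpetuity: PV = C / r = £28.32 / 0.049 = £577.96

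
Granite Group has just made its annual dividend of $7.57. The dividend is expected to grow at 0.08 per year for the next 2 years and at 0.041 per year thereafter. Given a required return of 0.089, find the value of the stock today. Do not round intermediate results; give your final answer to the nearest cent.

D_1 = 8.17560
D_2 = 8.82965
Terminal value at year 2: TV = D_2×(1+g_2)/(r−g_2) = 9.19166/0.048 = 191.49299
P_0 = D_1/(1+r)^1 + D_2/(1+r)^2 + TV/(1+r)^2
    = 7.50744 + 7.44539 + 161.47196 = 176.42479

$176.42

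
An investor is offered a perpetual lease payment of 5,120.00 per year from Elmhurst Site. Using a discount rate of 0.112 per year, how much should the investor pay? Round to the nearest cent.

45714.29

Level perpetuity: PV = C / r = 5,120.00 / 0.112 = 45,714.29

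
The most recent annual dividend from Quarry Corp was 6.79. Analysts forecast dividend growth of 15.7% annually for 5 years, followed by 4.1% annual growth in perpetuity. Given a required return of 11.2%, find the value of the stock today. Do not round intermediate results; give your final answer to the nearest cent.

D_1 = 7.85603
D_2 = 9.08943
D_3 = 10.51647
D_4 = 12.16755
D_5 = 14.07786
Terminal value at year 5: TV = D_5×(1+g_2)/(r−g_2) = 14.65505/0.071 = 206.40915
P_0 = D_1/(1+r)^1 + D_2/(1+r)^2 + D_3/(1+r)^3 + D_4/(1+r)^4 + D_5/(1+r)^5 + TV/(1+r)^5
    = 7.06478 + 7.35067 + 7.64813 + 7.95764 + 8.27966 + 121.39618 = 159.69706

159.70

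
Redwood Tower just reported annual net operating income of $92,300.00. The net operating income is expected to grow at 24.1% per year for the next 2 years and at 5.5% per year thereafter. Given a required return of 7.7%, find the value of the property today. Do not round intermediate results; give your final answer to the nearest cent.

D_1 = 114544.30000
D_2 = 142149.47630
Terminal value at year 2: TV = D_2×(1+g_2)/(r−g_2) = 149967.69750/0.022 = 6816713.52257
P_0 = D_1/(1+r)^1 + D_2/(1+r)^2 + TV/(1+r)^2
    = 106354.96750 + 122550.15290 + 5876836.87757 = 6105741.99797

$6105742.00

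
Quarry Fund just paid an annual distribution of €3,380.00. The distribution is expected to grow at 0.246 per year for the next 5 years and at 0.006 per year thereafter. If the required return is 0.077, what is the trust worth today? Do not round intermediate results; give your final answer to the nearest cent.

€125987.31

D_1 = 4211.48000
D_2 = 5247.50408
D_3 = 6538.39008
D_4 = 8146.83404
D_5 = 10150.95522
Terminal value at year 5: TV = D_5×(1+g_2)/(r−g_2) = 10211.86095/0.071 = 143829.02747
P_0 = D_1/(1+r)^1 + D_2/(1+r)^2 + D_3/(1+r)^3 + D_4/(1+r)^4 + D_5/(1+r)^5 + TV/(1+r)^5
    = 3910.38069 + 4523.98731 + 5233.87947 + 6055.16604 + 7005.32673 + 99258.57304 = 125987.31328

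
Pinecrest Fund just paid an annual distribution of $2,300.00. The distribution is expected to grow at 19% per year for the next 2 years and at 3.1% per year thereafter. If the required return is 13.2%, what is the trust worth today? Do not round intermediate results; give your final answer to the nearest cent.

D_1 = 2737.00000
D_2 = 3257.03000
Terminal value at year 2: TV = D_2×(1+g_2)/(r−g_2) = 3357.99793/0.101 = 33247.50426
P_0 = D_1/(1+r)^1 + D_2/(1+r)^2 + TV/(1+r)^2
    = 2417.84452 + 2541.72702 + 25945.74806 = 30905.31960

$30905.32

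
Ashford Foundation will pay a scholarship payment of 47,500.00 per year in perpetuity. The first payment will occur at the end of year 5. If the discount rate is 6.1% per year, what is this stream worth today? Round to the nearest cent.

Value at end of year 4: C / r = 47,500.00 / 0.061 = 778,688.5246
Discount to today: PV = 778,688.5246 / (1 + 0.061)^4 = 778,688.5246 / 1.267248 = 614,472.20

614472.20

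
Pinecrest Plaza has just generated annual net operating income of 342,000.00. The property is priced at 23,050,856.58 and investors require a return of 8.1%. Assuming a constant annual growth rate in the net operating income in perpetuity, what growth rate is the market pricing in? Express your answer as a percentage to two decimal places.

6.52%

P = D₀(1+g)/(r−g) ⇒ P(r−g) = D₀(1+g) ⇒ g(P+D₀) = P·r − D₀
g = (P·r − D₀)/(P + D₀) = (23,050,856.58×0.081 − 342,000.00) / (23,050,856.58 + 342,000.00) = 0.065196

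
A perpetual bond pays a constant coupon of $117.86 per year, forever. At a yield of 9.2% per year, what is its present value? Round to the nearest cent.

$1281.09

Level perpetuity: PV = C / r = $117.86 / 0.092 = $1,281.09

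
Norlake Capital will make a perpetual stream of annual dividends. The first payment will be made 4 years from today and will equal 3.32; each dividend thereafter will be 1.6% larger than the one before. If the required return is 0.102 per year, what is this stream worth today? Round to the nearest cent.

Value at end of year 3: C₁ / (r − g) = 3.32 / (0.102 − 0.016) = 38.6047
Discount to today: PV = 38.6047 / (1 + 0.102)^3 = 38.6047 / 1.338273 = 28.85

28.85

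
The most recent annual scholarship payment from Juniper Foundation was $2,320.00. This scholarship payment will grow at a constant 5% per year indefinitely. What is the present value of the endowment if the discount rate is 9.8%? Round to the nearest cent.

D₁ = D₀ × (1 + g) = $2,320.00 × 1.05 = $2,436.0000
Growing perpetuity: P = D₁ / (r − g) = $2,436.0000 / (0.098 − 0.05) = $50,750.00

$50750.00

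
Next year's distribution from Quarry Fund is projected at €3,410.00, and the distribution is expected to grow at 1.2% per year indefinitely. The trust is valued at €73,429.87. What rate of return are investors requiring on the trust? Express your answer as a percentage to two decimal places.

P = D₁/(r − g) ⇒ r = D₁/P + g = €3,410.0000/€73,429.87 + 0.012 = 0.046439 + 0.012 = 0.058439

5.84%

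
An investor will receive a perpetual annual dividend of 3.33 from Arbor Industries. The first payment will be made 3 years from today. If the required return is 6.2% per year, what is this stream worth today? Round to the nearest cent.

47.62

Value at end of year 2: C / r = 3.33 / 0.062 = 53.7097
Discount to today: PV = 53.7097 / (1 + 0.062)^2 = 53.7097 / 1.127844 = 47.62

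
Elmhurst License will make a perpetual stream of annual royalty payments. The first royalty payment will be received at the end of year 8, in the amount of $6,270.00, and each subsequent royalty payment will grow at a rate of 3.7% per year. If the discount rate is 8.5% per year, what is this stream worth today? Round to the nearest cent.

$73793.50

Value at end of year 7: C₁ / (r − g) = $6,270.00 / (0.085 − 0.037) = $130,625.0000
Discount to today: PV = $130,625.0000 / (1 + 0.085)^7 = $130,625.0000 / 1.770142 = $73,793.50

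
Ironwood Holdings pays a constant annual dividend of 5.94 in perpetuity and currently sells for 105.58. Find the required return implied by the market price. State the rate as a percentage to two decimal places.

P = C/r ⇒ r = C/P = 5.94/105.58 = 0.056261

5.63%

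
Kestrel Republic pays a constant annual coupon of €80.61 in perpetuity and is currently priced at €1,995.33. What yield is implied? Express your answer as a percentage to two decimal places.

4.04%

P = C/r ⇒ r = C/P = €80.61/€1,995.33 = 0.040399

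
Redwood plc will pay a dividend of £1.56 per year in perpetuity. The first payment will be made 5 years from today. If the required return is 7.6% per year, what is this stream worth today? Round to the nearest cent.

Value at end of year 4: C / r = £1.56 / 0.076 = £20.5263
Discount to today: PV = £20.5263 / (1 + 0.076)^4 = £20.5263 / 1.340445 = £15.31

£15.31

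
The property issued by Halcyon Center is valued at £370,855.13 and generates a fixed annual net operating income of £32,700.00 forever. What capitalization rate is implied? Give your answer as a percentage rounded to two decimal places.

8.82%

P = C/r ⇒ r = C/P = £32,700.00/£370,855.13 = 0.088175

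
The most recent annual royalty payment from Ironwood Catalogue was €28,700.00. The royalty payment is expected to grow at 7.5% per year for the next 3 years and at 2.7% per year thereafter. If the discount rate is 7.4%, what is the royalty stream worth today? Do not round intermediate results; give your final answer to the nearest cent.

€715139.35

D_1 = 30852.50000
D_2 = 33166.43750
D_3 = 35653.92031
Terminal value at year 3: TV = D_3×(1+g_2)/(r−g_2) = 36616.57616/0.047 = 779076.08853
P_0 = D_1/(1+r)^1 + D_2/(1+r)^2 + D_3/(1+r)^3 + TV/(1+r)^3
    = 28726.72253 + 28753.46995 + 28780.24226 + 628878.91077 = 715139.34551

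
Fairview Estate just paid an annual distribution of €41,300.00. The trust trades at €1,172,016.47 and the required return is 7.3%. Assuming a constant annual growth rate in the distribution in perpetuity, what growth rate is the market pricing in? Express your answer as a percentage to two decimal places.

3.65%

P = D₀(1+g)/(r−g) ⇒ P(r−g) = D₀(1+g) ⇒ g(P+D₀) = P·r − D₀
g = (P·r − D₀)/(P + D₀) = (€1,172,016.47×0.073 − €41,300.00) / (€1,172,016.47 + €41,300.00) = 0.036476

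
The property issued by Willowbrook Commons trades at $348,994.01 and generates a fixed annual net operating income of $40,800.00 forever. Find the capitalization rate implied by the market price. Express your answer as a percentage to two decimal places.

P = C/r ⇒ r = C/P = $40,800.00/$348,994.01 = 0.116907

11.69%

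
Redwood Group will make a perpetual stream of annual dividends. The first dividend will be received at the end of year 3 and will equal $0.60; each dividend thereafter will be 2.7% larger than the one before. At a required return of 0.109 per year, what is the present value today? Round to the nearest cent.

$5.95

Value at end of year 2: C₁ / (r − g) = $0.60 / (0.109 − 0.027) = $7.3171
Discount to today: PV = $7.3171 / (1 + 0.109)^2 = $7.3171 / 1.229881 = $5.95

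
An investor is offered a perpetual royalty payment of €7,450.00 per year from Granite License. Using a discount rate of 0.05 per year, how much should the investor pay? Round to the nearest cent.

€149000.00

Level perpetuity: PV = C / r = €7,450.00 / 0.05 = €149,000.00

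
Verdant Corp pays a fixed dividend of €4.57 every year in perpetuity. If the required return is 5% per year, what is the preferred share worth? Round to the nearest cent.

Level perpetuity: PV = C / r = €4.57 / 0.05 = €91.40

€91.40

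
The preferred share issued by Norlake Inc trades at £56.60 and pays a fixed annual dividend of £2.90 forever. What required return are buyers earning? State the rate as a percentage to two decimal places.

P = C/r ⇒ r = C/P = £2.90/£56.60 = 0.051237

5.12%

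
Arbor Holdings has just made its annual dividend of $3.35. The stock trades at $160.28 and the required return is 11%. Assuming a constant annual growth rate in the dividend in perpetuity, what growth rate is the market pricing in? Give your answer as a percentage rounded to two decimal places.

P = D₀(1+g)/(r−g) ⇒ P(r−g) = D₀(1+g) ⇒ g(P+D₀) = P·r − D₀
g = (P·r − D₀)/(P + D₀) = ($160.28×0.11 − $3.35) / ($160.28 + $3.35) = 0.087275

8.73%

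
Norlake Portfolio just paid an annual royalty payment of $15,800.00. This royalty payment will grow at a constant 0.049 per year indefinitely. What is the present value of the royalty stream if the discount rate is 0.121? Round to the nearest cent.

$230197.22

D₁ = D₀ × (1 + g) = $15,800.00 × 1.049 = $16,574.2000
Growing perpetuity: P = D₁ / (r − g) = $16,574.2000 / (0.121 − 0.049) = $230,197.22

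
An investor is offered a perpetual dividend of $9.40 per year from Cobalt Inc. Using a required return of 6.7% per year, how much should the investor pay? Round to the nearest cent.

$140.30

Level perpetuity: PV = C / r = $9.40 / 0.067 = $140.30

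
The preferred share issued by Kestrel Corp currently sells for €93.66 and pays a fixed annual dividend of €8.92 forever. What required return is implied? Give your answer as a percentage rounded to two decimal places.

P = C/r ⇒ r = C/P = €8.92/€93.66 = 0.095238

9.52%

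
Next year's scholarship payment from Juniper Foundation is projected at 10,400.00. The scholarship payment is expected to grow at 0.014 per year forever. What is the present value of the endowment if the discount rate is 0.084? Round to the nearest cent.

148571.43

Growing perpetuity: P = D₁ / (r − g) = 10,400.0000 / (0.084 − 0.014) = 148,571.43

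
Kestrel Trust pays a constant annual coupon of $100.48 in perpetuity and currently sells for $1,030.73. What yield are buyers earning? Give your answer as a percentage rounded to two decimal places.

9.75%

P = C/r ⇒ r = C/P = $100.48/$1,030.73 = 0.097484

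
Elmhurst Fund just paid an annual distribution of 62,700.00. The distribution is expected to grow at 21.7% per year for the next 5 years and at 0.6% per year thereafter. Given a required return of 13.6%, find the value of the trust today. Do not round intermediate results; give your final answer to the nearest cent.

1071959.85

D_1 = 76305.90000
D_2 = 92864.28030
D_3 = 113015.82913
D_4 = 137540.26405
D_5 = 167386.50134
Terminal value at year 5: TV = D_5×(1+g_2)/(r−g_2) = 168390.82035/0.13 = 1295314.00270
P_0 = D_1/(1+r)^1 + D_2/(1+r)^2 + D_3/(1+r)^3 + D_4/(1+r)^4 + D_5/(1+r)^5 + TV/(1+r)^5
    = 67170.68662 + 71960.14579 + 77091.10689 + 82587.91997 + 88476.67130 + 684673.31793 = 1071959.84850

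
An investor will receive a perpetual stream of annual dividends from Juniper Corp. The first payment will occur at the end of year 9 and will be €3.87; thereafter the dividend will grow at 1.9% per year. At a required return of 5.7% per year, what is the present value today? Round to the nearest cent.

€65.36

Value at end of year 8: C₁ / (r − g) = €3.87 / (0.057 − 0.019) = €101.8421
Discount to today: PV = €101.8421 / (1 + 0.057)^8 = €101.8421 / 1.558116 = €65.36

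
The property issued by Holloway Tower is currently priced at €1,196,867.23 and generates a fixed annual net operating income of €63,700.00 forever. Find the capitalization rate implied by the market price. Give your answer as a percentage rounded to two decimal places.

5.32%

P = C/r ⇒ r = C/P = €63,700.00/€1,196,867.23 = 0.053222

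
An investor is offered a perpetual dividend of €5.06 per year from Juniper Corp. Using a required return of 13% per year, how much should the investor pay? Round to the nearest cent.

Level perpetuity: PV = C / r = €5.06 / 0.13 = €38.92

€38.92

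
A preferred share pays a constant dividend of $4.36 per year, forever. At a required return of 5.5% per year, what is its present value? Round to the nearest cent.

Level perpetuity: PV = C / r = $4.36 / 0.055 = $79.27

$79.27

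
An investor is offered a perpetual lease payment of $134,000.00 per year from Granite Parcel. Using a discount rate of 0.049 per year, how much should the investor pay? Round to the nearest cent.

Level perpetuity: PV = C / r = $134,000.00 / 0.049 = $2,734,693.88

$2734693.88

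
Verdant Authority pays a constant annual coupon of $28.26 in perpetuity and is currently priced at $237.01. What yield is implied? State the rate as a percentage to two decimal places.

P = C/r ⇒ r = C/P = $28.26/$237.01 = 0.119235

11.92%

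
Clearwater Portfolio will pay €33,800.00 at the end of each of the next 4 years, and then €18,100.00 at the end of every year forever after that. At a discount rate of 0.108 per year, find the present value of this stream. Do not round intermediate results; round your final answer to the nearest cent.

€216509.72

PV of 4-year annuity: €33,800.00 × [1 − (1+0.108)^−4] / 0.108 = 105312.02210
Perpetuity value at year 4: €18,100.00 / 0.108 = 167592.59259
PV of perpetuity: 167592.59259 / (1+0.108)^4 = 111197.69318
Total PV = 105312.02210 + 111197.69318 = 216509.71529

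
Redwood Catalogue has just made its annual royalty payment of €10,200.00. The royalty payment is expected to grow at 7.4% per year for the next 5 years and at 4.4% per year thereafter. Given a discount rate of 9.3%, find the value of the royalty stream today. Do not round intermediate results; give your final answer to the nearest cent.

D_1 = 10954.80000
D_2 = 11765.45520
D_3 = 12636.09888
D_4 = 13571.17020
D_5 = 14575.43680
Terminal value at year 5: TV = D_5×(1+g_2)/(r−g_2) = 15216.75602/0.049 = 310546.04115
P_0 = D_1/(1+r)^1 + D_2/(1+r)^2 + D_3/(1+r)^3 + D_4/(1+r)^4 + D_5/(1+r)^5 + TV/(1+r)^5
    = 10022.68984 + 9848.46193 + 9677.26269 + 9509.03946 + 9343.74051 + 199078.87940 = 247480.07383

€247480.07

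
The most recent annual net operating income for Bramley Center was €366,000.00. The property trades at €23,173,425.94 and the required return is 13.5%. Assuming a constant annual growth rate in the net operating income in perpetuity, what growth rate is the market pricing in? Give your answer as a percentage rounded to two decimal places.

11.74%

P = D₀(1+g)/(r−g) ⇒ P(r−g) = D₀(1+g) ⇒ g(P+D₀) = P·r − D₀
g = (P·r − D₀)/(P + D₀) = (€23,173,425.94×0.135 − €366,000.00) / (€23,173,425.94 + €366,000.00) = 0.117353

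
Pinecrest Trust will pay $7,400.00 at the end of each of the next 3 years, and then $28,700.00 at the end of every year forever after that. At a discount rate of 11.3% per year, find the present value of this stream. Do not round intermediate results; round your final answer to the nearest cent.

PV of 3-year annuity: $7,400.00 × [1 − (1+0.113)^−3] / 0.113 = 17989.55028
Perpetuity value at year 3: $28,700.00 / 0.113 = 253982.30088
PV of perpetuity: 253982.30088 / (1+0.113)^3 = 184212.01803
Total PV = 17989.55028 + 184212.01803 = 202201.56831

$202201.57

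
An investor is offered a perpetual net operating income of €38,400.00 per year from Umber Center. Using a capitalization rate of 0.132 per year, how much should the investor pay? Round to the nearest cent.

€290909.09

Level perpetuity: PV = C / r = €38,400.00 / 0.132 = €290,909.09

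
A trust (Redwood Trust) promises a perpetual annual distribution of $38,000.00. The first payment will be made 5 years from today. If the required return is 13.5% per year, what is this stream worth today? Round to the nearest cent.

$169615.83

Value at end of year 4: C / r = $38,000.00 / 0.135 = $281,481.4815
Discount to today: PV = $281,481.4815 / (1 + 0.135)^4 = $281,481.4815 / 1.659524 = $169,615.83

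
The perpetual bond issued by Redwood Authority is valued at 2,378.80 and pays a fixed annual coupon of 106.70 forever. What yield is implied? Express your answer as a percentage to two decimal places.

4.49%

P = C/r ⇒ r = C/P = 106.70/2,378.80 = 0.044855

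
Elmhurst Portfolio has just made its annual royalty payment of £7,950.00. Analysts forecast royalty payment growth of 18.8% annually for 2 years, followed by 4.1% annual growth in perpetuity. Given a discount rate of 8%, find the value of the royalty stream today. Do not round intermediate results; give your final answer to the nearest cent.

D_1 = 9444.60000
D_2 = 11220.18480
Terminal value at year 2: TV = D_2×(1+g_2)/(r−g_2) = 11680.21238/0.039 = 299492.62505
P_0 = D_1/(1+r)^1 + D_2/(1+r)^2 + TV/(1+r)^2
    = 8745.00000 + 9619.50000 + 256766.65385 = 275131.15385

£275131.15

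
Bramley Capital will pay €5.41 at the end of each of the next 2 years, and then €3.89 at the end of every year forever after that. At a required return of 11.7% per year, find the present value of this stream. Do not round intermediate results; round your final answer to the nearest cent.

€35.83

PV of 2-year annuity: €5.41 × [1 − (1+0.117)^−2] / 0.117 = 9.17935
Perpetuity value at year 2: €3.89 / 0.117 = 33.24786
PV of perpetuity: 33.24786 / (1+0.117)^2 = 26.64756
Total PV = 9.17935 + 26.64756 = 35.82690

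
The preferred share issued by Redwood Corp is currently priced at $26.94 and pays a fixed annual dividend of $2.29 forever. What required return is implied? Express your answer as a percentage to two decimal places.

8.50%

P = C/r ⇒ r = C/P = $2.29/$26.94 = 0.085004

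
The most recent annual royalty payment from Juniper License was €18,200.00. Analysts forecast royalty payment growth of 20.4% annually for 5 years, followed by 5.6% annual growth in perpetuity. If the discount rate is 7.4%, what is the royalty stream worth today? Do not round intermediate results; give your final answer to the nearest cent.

€2020373.44

D_1 = 21912.80000
D_2 = 26383.01120
D_3 = 31765.14548
D_4 = 38245.23516
D_5 = 46047.26314
Terminal value at year 5: TV = D_5×(1+g_2)/(r−g_2) = 48625.90987/0.018 = 2701439.43738
P_0 = D_1/(1+r)^1 + D_2/(1+r)^2 + D_3/(1+r)^3 + D_4/(1+r)^4 + D_5/(1+r)^5 + TV/(1+r)^5
    = 20402.97952 + 22872.61391 + 25641.17984 + 28744.86082 + 32224.22014 + 1890487.58158 = 2020373.43580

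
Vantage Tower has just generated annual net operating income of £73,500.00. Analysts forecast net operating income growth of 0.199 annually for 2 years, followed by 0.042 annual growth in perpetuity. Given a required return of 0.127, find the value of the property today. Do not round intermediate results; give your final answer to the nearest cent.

D_1 = 88126.50000
D_2 = 105663.67350
Terminal value at year 2: TV = D_2×(1+g_2)/(r−g_2) = 110101.54779/0.085 = 1295312.32691
P_0 = D_1/(1+r)^1 + D_2/(1+r)^2 + TV/(1+r)^2
    = 78195.65217 + 83191.29277 + 1019827.37730 = 1181214.32225

£1181214.32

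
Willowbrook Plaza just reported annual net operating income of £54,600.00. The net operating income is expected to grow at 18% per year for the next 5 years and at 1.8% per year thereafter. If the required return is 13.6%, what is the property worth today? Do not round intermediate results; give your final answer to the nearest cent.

£876017.31

D_1 = 64428.00000
D_2 = 76025.04000
D_3 = 89709.54720
D_4 = 105857.26570
D_5 = 124911.57352
Terminal value at year 5: TV = D_5×(1+g_2)/(r−g_2) = 127159.98184/0.118 = 1077626.96479
P_0 = D_1/(1+r)^1 + D_2/(1+r)^2 + D_3/(1+r)^3 + D_4/(1+r)^4 + D_5/(1+r)^5 + TV/(1+r)^5
    = 56714.78873 + 58911.48830 + 61193.27129 + 63563.43321 + 66025.39717 + 569608.93492 = 876017.31363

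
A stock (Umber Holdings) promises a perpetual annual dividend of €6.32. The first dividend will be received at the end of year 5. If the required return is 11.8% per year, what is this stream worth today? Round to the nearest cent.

€34.28

Value at end of year 4: C / r = €6.32 / 0.118 = €53.5593
Discount to today: PV = €53.5593 / (1 + 0.118)^4 = €53.5593 / 1.562310 = €34.28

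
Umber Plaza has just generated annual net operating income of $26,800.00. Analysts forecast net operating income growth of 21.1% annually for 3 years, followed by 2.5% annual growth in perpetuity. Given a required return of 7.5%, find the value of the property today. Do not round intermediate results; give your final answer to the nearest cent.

D_1 = 32454.80000
D_2 = 39302.76280
D_3 = 47595.64575
Terminal value at year 3: TV = D_3×(1+g_2)/(r−g_2) = 48785.53689/0.05 = 975710.73789
P_0 = D_1/(1+r)^1 + D_2/(1+r)^2 + D_3/(1+r)^3 + TV/(1+r)^3
    = 30190.51163 + 34009.96240 + 38312.61811 + 785408.67125 = 887921.76339

$887921.76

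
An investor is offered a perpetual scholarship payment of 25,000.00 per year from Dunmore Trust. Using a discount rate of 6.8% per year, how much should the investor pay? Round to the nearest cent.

367647.06

Level perpetuity: PV = C / r = 25,000.00 / 0.068 = 367,647.06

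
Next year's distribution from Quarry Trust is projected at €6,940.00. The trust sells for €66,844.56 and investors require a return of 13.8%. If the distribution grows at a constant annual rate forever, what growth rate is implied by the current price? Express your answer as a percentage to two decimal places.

3.42%

P = D₁/(r−g) ⇒ g = r − D₁/P = 0.138 − €6,940.00/€66,844.56 = 0.034177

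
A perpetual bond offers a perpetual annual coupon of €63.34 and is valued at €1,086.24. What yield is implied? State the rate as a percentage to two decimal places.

P = C/r ⇒ r = C/P = €63.34/€1,086.24 = 0.058311

5.83%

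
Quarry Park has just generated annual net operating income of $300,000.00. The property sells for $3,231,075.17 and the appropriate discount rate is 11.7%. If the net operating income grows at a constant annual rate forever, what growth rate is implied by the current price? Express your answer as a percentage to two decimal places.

2.21%

P = D₀(1+g)/(r−g) ⇒ P(r−g) = D₀(1+g) ⇒ g(P+D₀) = P·r − D₀
g = (P·r − D₀)/(P + D₀) = ($3,231,075.17×0.117 − $300,000.00) / ($3,231,075.17 + $300,000.00) = 0.022100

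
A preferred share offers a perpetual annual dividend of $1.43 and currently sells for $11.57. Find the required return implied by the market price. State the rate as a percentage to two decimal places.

12.36%

P = C/r ⇒ r = C/P = $1.43/$11.57 = 0.123596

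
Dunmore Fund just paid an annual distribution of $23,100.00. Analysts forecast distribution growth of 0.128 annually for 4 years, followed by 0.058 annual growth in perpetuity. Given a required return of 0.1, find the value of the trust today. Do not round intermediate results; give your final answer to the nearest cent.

D_1 = 26056.80000
D_2 = 29392.07040
D_3 = 33154.25541
D_4 = 37398.00010
Terminal value at year 4: TV = D_4×(1+g_2)/(r−g_2) = 39567.08411/0.042 = 942073.43119
P_0 = D_1/(1+r)^1 + D_2/(1+r)^2 + D_3/(1+r)^3 + D_4/(1+r)^4 + TV/(1+r)^4
    = 23688.00000 + 24290.96727 + 24909.28280 + 25543.33727 + 643448.82944 = 741880.41679

$741880.42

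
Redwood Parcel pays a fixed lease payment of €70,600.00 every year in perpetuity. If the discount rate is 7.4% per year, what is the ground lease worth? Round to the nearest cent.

€954054.05

Level perpetuity: PV = C / r = €70,600.00 / 0.074 = €954,054.05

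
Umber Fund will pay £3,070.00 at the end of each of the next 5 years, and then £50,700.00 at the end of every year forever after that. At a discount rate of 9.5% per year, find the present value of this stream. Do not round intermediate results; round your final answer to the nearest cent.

£350798.88

PV of 5-year annuity: £3,070.00 × [1 − (1+0.095)^−5] / 0.095 = 11787.90597
Perpetuity value at year 5: £50,700.00 / 0.095 = 533684.21053
PV of perpetuity: 533684.21053 / (1+0.095)^5 = 339010.97505
Total PV = 11787.90597 + 339010.97505 = 350798.88103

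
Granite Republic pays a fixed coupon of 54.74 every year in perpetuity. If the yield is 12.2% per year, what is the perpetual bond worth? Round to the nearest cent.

Level perpetuity: PV = C / r = 54.74 / 0.122 = 448.69

448.69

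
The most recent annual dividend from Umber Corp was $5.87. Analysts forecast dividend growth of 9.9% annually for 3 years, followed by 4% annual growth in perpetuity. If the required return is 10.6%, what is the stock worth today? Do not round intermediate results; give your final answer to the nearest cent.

D_1 = 6.45113
D_2 = 7.08979
D_3 = 7.79168
Terminal value at year 3: TV = D_3×(1+g_2)/(r−g_2) = 8.10335/0.066 = 122.77801
P_0 = D_1/(1+r)^1 + D_2/(1+r)^2 + D_3/(1+r)^3 + TV/(1+r)^3
    = 5.83285 + 5.79593 + 5.75925 + 90.75179 = 108.13982

$108.14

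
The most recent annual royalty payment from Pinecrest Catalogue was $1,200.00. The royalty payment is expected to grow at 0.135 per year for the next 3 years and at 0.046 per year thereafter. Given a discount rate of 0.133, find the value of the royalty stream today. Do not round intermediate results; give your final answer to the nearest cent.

D_1 = 1362.00000
D_2 = 1545.87000
D_3 = 1754.56245
Terminal value at year 3: TV = D_3×(1+g_2)/(r−g_2) = 1835.27232/0.087 = 21095.08417
P_0 = D_1/(1+r)^1 + D_2/(1+r)^2 + D_3/(1+r)^3 + TV/(1+r)^3
    = 1202.11827 + 1204.24028 + 1206.36603 + 14504.12497 = 18116.84955

$18116.85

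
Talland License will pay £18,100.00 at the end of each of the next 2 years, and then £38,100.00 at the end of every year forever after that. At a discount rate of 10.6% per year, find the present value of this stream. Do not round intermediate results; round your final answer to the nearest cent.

£325000.70

PV of 2-year annuity: £18,100.00 × [1 − (1+0.106)^−2] / 0.106 = 31162.09791
Perpetuity value at year 2: £38,100.00 / 0.106 = 359433.96226
PV of perpetuity: 359433.96226 / (1+0.106)^2 = 293838.60699
Total PV = 31162.09791 + 293838.60699 = 325000.70490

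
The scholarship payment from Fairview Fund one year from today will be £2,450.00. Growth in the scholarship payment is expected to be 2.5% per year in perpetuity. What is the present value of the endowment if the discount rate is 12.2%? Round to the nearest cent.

Growing perpetuity: P = D₁ / (r − g) = £2,450.0000 / (0.122 − 0.025) = £25,257.73

£25257.73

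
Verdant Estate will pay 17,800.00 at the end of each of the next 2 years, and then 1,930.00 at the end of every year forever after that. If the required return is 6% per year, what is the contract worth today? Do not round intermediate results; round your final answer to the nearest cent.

PV of 2-year annuity: 17,800.00 × [1 − (1+0.06)^−2] / 0.06 = 32634.38946
Perpetuity value at year 2: 1,930.00 / 0.06 = 32166.66667
PV of perpetuity: 32166.66667 / (1+0.06)^2 = 28628.21882
Total PV = 32634.38946 + 28628.21882 = 61262.60828

61262.61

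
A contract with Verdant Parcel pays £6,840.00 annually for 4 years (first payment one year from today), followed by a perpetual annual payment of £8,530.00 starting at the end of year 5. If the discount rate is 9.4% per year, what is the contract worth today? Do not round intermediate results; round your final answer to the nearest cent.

£85317.28

PV of 4-year annuity: £6,840.00 × [1 − (1+0.094)^−4] / 0.094 = 21966.51331
Perpetuity value at year 4: £8,530.00 / 0.094 = 90744.68085
PV of perpetuity: 90744.68085 / (1+0.094)^4 = 63350.76879
Total PV = 21966.51331 + 63350.76879 = 85317.28209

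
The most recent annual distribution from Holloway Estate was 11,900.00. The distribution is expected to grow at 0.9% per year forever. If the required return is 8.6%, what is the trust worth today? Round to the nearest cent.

155936.36

D₁ = D₀ × (1 + g) = 11,900.00 × 1.009 = 12,007.1000
Growing perpetuity: P = D₁ / (r − g) = 12,007.1000 / (0.086 − 0.009) = 155,936.36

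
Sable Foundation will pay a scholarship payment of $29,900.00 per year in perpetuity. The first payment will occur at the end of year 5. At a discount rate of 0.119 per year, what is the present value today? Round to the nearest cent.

$160252.16

Value at end of year 4: C / r = $29,900.00 / 0.119 = $251,260.5042
Discount to today: PV = $251,260.5042 / (1 + 0.119)^4 = $251,260.5042 / 1.567907 = $160,252.16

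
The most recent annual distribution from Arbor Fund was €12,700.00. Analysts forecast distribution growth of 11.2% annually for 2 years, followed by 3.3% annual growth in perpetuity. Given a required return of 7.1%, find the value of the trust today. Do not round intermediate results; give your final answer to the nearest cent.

D_1 = 14122.40000
D_2 = 15704.10880
Terminal value at year 2: TV = D_2×(1+g_2)/(r−g_2) = 16222.34439/0.038 = 426903.79975
P_0 = D_1/(1+r)^1 + D_2/(1+r)^2 + TV/(1+r)^2
    = 13186.18114 + 13690.97425 + 372178.32645 = 399055.48184

€399055.48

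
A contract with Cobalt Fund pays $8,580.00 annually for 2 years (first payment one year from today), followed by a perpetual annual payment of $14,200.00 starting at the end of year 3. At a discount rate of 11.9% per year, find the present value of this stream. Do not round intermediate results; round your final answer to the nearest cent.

PV of 2-year annuity: $8,580.00 × [1 − (1+0.119)^−2] / 0.119 = 14519.71432
Perpetuity value at year 2: $14,200.00 / 0.119 = 119327.73109
PV of perpetuity: 119327.73109 / (1+0.119)^2 = 95297.43467
Total PV = 14519.71432 + 95297.43467 = 109817.14899

$109817.15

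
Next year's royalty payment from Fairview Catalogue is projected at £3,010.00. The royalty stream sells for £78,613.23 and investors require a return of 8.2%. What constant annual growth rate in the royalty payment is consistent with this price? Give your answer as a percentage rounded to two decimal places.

4.37%

P = D₁/(r−g) ⇒ g = r − D₁/P = 0.082 − £3,010.00/£78,613.23 = 0.043711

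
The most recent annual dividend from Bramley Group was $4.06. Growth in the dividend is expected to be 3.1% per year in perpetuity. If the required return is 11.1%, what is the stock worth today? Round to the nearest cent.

D₁ = D₀ × (1 + g) = $4.06 × 1.031 = $4.1859
Growing perpetuity: P = D₁ / (r − g) = $4.1859 / (0.111 − 0.031) = $52.32

$52.32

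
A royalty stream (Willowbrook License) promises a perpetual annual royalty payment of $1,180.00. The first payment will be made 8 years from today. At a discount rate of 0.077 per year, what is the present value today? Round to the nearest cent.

Value at end of year 7: C / r = $1,180.00 / 0.077 = $15,324.6753
Discount to today: PV = $15,324.6753 / (1 + 0.077)^7 = $15,324.6753 / 1.680776 = $9,117.62

$9117.62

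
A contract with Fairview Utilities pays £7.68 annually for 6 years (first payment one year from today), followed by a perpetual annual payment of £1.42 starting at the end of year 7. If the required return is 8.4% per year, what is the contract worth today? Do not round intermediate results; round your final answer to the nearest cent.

£45.50

PV of 6-year annuity: £7.68 × [1 − (1+0.084)^−6] / 0.084 = 35.07697
Perpetuity value at year 6: £1.42 / 0.084 = 16.90476
PV of perpetuity: 16.90476 / (1+0.084)^6 = 10.41918
Total PV = 35.07697 + 10.41918 = 45.49615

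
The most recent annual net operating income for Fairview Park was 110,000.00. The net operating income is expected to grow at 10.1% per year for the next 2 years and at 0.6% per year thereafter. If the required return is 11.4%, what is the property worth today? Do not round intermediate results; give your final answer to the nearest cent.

1217019.00

D_1 = 121110.00000
D_2 = 133342.11000
Terminal value at year 2: TV = D_2×(1+g_2)/(r−g_2) = 134142.16266/0.108 = 1242057.06167
P_0 = D_1/(1+r)^1 + D_2/(1+r)^2 + TV/(1+r)^2
    = 108716.33752 + 107447.65495 + 1000855.00813 = 1217019.00060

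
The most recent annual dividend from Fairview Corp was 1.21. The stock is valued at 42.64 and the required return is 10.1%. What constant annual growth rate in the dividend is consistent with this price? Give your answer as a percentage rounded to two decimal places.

P = D₀(1+g)/(r−g) ⇒ P(r−g) = D₀(1+g) ⇒ g(P+D₀) = P·r − D₀
g = (P·r − D₀)/(P + D₀) = (42.64×0.101 − 1.21) / (42.64 + 1.21) = 0.070619

7.06%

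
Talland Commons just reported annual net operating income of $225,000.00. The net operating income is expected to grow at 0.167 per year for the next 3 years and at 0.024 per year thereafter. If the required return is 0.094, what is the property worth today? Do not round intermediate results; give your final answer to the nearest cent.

D_1 = 262575.00000
D_2 = 306425.02500
D_3 = 357598.00418
Terminal value at year 3: TV = D_3×(1+g_2)/(r−g_2) = 366180.35628/0.07 = 5231147.94679
P_0 = D_1/(1+r)^1 + D_2/(1+r)^2 + D_3/(1+r)^3 + TV/(1+r)^3
    = 240013.71115 + 256029.25129 + 273113.47007 + 3995259.90505 = 4764416.33756

$4764416.34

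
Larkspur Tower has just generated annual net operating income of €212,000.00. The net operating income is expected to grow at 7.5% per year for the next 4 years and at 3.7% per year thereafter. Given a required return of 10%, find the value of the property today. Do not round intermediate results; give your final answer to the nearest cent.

€3983904.83

D_1 = 227900.00000
D_2 = 244992.50000
D_3 = 263366.93750
D_4 = 283119.45781
Terminal value at year 4: TV = D_4×(1+g_2)/(r−g_2) = 293594.87775/0.063 = 4660236.15479
P_0 = D_1/(1+r)^1 + D_2/(1+r)^2 + D_3/(1+r)^3 + D_4/(1+r)^4 + TV/(1+r)^4
    = 207181.81818 + 202473.14050 + 197871.47821 + 193374.39916 + 3183003.99890 = 3983904.83495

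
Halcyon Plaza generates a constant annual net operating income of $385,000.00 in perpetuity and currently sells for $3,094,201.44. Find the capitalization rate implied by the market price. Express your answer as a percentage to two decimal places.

P = C/r ⇒ r = C/P = $385,000.00/$3,094,201.44 = 0.124426

12.44%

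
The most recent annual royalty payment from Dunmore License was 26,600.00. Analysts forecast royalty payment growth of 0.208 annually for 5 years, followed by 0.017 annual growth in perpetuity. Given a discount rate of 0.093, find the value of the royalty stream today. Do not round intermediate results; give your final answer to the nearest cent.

D_1 = 32132.80000
D_2 = 38816.42240
D_3 = 46890.23826
D_4 = 56643.40782
D_5 = 68425.23664
Terminal value at year 5: TV = D_5×(1+g_2)/(r−g_2) = 69588.46567/0.076 = 915637.70613
P_0 = D_1/(1+r)^1 + D_2/(1+r)^2 + D_3/(1+r)^3 + D_4/(1+r)^4 + D_5/(1+r)^5 + TV/(1+r)^5
    = 29398.71912 + 32491.90549 + 35910.54147 + 39688.86926 + 43864.73382 + 586979.39861 = 768334.16777

768334.17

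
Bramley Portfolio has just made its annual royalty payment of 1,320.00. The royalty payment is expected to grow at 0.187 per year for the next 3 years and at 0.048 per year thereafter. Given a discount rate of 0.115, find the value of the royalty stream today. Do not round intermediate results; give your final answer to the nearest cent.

D_1 = 1566.84000
D_2 = 1859.83908
D_3 = 2207.62899
Terminal value at year 3: TV = D_3×(1+g_2)/(r−g_2) = 2313.59518/0.067 = 34531.27133
P_0 = D_1/(1+r)^1 + D_2/(1+r)^2 + D_3/(1+r)^3 + TV/(1+r)^3
    = 1405.23767 + 1495.97947 + 1592.58084 + 24910.81669 = 29404.61467

29404.61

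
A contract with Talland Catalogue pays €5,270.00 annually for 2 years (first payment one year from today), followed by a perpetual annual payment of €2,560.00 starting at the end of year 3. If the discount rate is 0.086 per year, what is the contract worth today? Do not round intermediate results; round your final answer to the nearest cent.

€34560.62

PV of 2-year annuity: €5,270.00 × [1 − (1+0.086)^−2] / 0.086 = 9321.05925
Perpetuity value at year 2: €2,560.00 / 0.086 = 29767.44186
PV of perpetuity: 29767.44186 / (1+0.086)^2 = 25239.56488
Total PV = 9321.05925 + 25239.56488 = 34560.62413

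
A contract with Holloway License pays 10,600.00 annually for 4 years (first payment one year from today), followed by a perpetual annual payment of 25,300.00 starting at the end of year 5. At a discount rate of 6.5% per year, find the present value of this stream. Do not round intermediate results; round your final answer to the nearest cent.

338871.53

PV of 4-year annuity: 10,600.00 × [1 − (1+0.065)^−4] / 0.065 = 36313.46518
Perpetuity value at year 4: 25,300.00 / 0.065 = 389230.76923
PV of perpetuity: 389230.76923 / (1+0.065)^4 = 302558.06461
Total PV = 36313.46518 + 302558.06461 = 338871.52979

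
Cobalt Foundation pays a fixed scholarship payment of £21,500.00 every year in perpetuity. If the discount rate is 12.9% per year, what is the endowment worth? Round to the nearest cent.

£166666.67

Level perpetuity: PV = C / r = £21,500.00 / 0.129 = £166,666.67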